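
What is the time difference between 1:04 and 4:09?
From 1:04 to 4:09:
(4 x 60 + 9) - (1 x 60 + 4) = 249 - 64 = 185 minutes
= 3 hours and 5 minutes

Final answer: 3 hours and 5 minutes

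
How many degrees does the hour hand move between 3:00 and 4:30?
The hour hand moves 0.5 degrees per minute.
Time elapsed: 4:30 - 3:00 = 90 minutes
Angular displacement: 90 x 0.5 = 45 degrees

Final answer: 45 degrees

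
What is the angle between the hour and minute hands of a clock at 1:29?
Hour hand position: 1 x 30 + 29 x 0.5 = 44.5 degrees
Minute hand position: 29 x 6 = 174 degrees
Difference: |44.5 - 174| = 129.5 degrees
The angle between the hands is 129.5 degrees

Final answer: 129.5 degrees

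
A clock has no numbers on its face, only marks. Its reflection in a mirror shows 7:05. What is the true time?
Reflection across the vertical (12-6) axis maps a hand at angle A degrees to (360 - A) degrees, which sends a reading of T minutes past 12:00 to (720 - T) minutes past 12:00.
Mirror reads 7:05 = 425 minutes past 12:00.
Actual time: (720 - 425) mod 720 = 295 minutes = 4:55.

Final answer: 4:55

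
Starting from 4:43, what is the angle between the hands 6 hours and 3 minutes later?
First find the time 6 hours and 3 minutes after 4:43.
Total minutes: 4 x 60 + 43 + 6 x 60 + 3 = 646.
646 mod 720 = 646 minutes = 10:46.
Now compute the angle at 10:46:
Hour hand: 10 x 30 + 46 x 0.5 = 323 degrees
Minute hand: 46 x 6 = 276 degrees
Difference: |323 - 276| = 47 degrees
The angle is 47 degrees

Final answer: 47 degrees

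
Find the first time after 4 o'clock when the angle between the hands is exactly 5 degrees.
At t minutes past 4:00, the hour hand is at 30 x 4 + 0.5t degrees and the minute hand is at 6t degrees.
The smaller angle between them is 5 degrees when |30H - 5.5t| = 5 or |30H - 5.5t| = 355.
With H = 4, solve 30 x 4 - 5.5t = +/- target for each target:
  t = (30 x 4 - 5) / 5.5 = 20.91
  t = (30 x 4 + 5) / 5.5 = 22.73
  t = (30 x 4 - 355) / 5.5 = -42.73 (outside (0, 60))
  t = (30 x 4 + 355) / 5.5 = 86.36 (outside (0, 60))
Valid solutions in (0, 60): {20.91, 22.73} minutes.
The first occurrence is t = 20.91 minutes.
The hands form a 5-degree angle at 20.91 minutes past 4:00.

Final answer: 20.91 minutes past 4:00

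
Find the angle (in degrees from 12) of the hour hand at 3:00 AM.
The hour hand moves 30 degrees per hour and 0.5 degrees per minute.
At 3:00: (3) x 30 + 0 x 0.5 = 90 + 0 = 90 degrees

Final answer: 90 degrees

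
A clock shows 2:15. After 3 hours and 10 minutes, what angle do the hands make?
First find the time 3 hours and 10 minutes after 2:15.
Total minutes: 2 x 60 + 15 + 3 x 60 + 10 = 325.
325 mod 720 = 325 minutes = 5:25.
Now compute the angle at 5:25:
Hour hand: 5 x 30 + 25 x 0.5 = 162.5 degrees
Minute hand: 25 x 6 = 150 degrees
Difference: |162.5 - 150| = 12.5 degrees
The angle is 12.5 degrees

Final answer: 12.5 degrees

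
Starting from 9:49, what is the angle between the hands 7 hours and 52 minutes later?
First find the time 7 hours and 52 minutes after 9:49.
Total minutes: 9 x 60 + 49 + 7 x 60 + 52 = 1061.
1061 mod 720 = 341 minutes = 5:41.
Now compute the angle at 5:41:
Hour hand: 5 x 30 + 41 x 0.5 = 170.5 degrees
Minute hand: 41 x 6 = 246 degrees
Difference: |170.5 - 246| = 75.5 degrees
The angle is 75.5 degrees

Final answer: 75.5 degrees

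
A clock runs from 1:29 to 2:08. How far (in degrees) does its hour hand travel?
The hour hand moves 0.5 degrees per minute.
Time elapsed: 2:08 - 1:29 = 39 minutes
Angular displacement: 39 x 0.5 = 19.5 degrees

Final answer: 19.5 degrees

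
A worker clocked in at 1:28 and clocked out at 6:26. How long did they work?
From 1:28 to 6:26:
(6 x 60 + 26) - (1 x 60 + 28) = 386 - 88 = 298 minutes
= 4 hours and 58 minutes

Final answer: 4 hours and 58 minutes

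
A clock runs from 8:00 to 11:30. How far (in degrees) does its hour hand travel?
The hour hand moves 0.5 degrees per minute.
Time elapsed: 11:30 - 8:00 = 210 minutes
Angular displacement: 210 x 0.5 = 105 degrees

Final answer: 105 degrees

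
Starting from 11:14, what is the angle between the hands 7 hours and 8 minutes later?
First find the time 7 hours and 8 minutes after 11:14.
Total minutes: 11 x 60 + 14 + 7 x 60 + 8 = 1102.
1102 mod 720 = 382 minutes = 6:22.
Now compute the angle at 6:22:
Hour hand: 6 x 30 + 22 x 0.5 = 191 degrees
Minute hand: 22 x 6 = 132 degrees
Difference: |191 - 132| = 59 degrees
The angle is 59 degrees

Final answer: 59 degrees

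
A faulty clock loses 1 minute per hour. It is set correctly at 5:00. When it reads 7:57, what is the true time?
For every 60 true minutes, the faulty clock advances 59 minutes, so 1 faulty-clock minute corresponds to 60/59 true minutes.
From 5:00 to 7:57 on the faulty dial is 177 minutes.
True elapsed: 177 x 60/59 = 180 minutes = 3 hours.
True time: 5:00 + 3 hours = 8:00.

Final answer: 8:00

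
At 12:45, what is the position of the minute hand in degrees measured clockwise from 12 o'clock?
The minute hand moves 6 degrees per minute.
At 12:45: 45 x 6 = 270 degrees

Final answer: 270 degrees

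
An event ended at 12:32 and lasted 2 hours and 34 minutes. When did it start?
Starting time: 12:32 = 32 total minutes past 12:00
Subtracting: 2 hours and 34 minutes = 154 minutes
32 - 154 = -122 (negative, add 12 hours = 720) = 598 minutes
= 9 hours and 58 minutes past 12:00 = 9:58

Final answer: 9:58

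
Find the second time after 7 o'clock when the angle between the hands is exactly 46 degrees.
At t minutes past 7:00, the hour hand is at 30 x 7 + 0.5t degrees and the minute hand is at 6t degrees.
The smaller angle between them is 46 degrees when |30H - 5.5t| = 46 or |30H - 5.5t| = 314.
With H = 7, solve 30 x 7 - 5.5t = +/- target for each target:
  t = (30 x 7 - 46) / 5.5 = 29.82
  t = (30 x 7 + 46) / 5.5 = 46.55
  t = (30 x 7 - 314) / 5.5 = -18.91 (outside (0, 60))
  t = (30 x 7 + 314) / 5.5 = 95.27 (outside (0, 60))
Valid solutions in (0, 60): {29.82, 46.55} minutes.
The second occurrence is t = 46.55 minutes.
The hands form a 46-degree angle at 46.55 minutes past 7:00.

Final answer: 46.55 minutes past 7:00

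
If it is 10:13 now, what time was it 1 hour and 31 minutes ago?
Starting time: 10:13 = 613 total minutes past 12:00
Subtracting: 1 hour and 31 minutes = 91 minutes
613 - 91 = 522 minutes
= 8 hours and 42 minutes past 12:00 = 8:42

Final answer: 8:42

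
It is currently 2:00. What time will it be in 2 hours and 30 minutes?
Starting time: 2:00
Adding 30 minutes to 0 minutes: 0 + 30 = 30 minutes
Adding 2 hours: 2 + 2 = 4
Final time: 4:30

Final answer: 4:30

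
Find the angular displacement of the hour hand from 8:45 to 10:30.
The hour hand moves 0.5 degrees per minute.
Time elapsed: 10:30 - 8:45 = 105 minutes
Angular displacement: 105 x 0.5 = 52.5 degrees

Final answer: 52.5 degrees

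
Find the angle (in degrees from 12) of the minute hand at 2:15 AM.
The minute hand moves 6 degrees per minute.
At 2:15: 15 x 6 = 90 degrees

Final answer: 90 degrees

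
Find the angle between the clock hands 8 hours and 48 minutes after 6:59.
First find the time 8 hours and 48 minutes after 6:59.
Total minutes: 6 x 60 + 59 + 8 x 60 + 48 = 947.
947 mod 720 = 227 minutes = 3:47.
Now compute the angle at 3:47:
Hour hand: 3 x 30 + 47 x 0.5 = 113.5 degrees
Minute hand: 47 x 6 = 282 degrees
Difference: |113.5 - 282| = 168.5 degrees
The angle is 168.5 degrees

Final answer: 168.5 degrees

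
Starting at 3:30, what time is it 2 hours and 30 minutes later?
Starting time: 3:30
Adding 30 minutes to 30 minutes: 30 + 30 = 60 minutes = 1 hour
Adding 2 hours: 3 + 2 + 1 (carry) = 6
Final time: 6:00

Final answer: 6:00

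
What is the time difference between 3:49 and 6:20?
From 3:49 to 6:20:
(6 x 60 + 20) - (3 x 60 + 49) = 380 - 229 = 151 minutes
= 2 hours and 31 minutes

Final answer: 2 hours and 31 minutes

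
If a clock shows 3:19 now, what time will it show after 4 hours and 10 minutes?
Starting time: 3:19
Adding 10 minutes to 19 minutes: 19 + 10 = 29 minutes
Adding 4 hours: 3 + 4 = 7
Final time: 7:29

Final answer: 7:29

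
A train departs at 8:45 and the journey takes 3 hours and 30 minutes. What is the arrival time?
Starting time: 8:45
Adding 30 minutes to 45 minutes: 45 + 30 = 75 minutes = 1 hour and 15 minutes
Adding 3 hours: 8 + 3 + 1 (carry) = 12
Final time: 12:15

Final answer: 12:15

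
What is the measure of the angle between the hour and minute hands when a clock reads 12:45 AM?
Hour hand position: 0 x 30 + 45 x 0.5 = 22.5 degrees
Minute hand position: 45 x 6 = 270 degrees
Difference: |22.5 - 270| = 247.5 degrees
Since 247.5 > 180, the smaller angle is 360 - 247.5 = 112.5 degrees

Final answer: 112.5 degrees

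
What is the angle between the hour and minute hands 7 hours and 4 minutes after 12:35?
First find the time 7 hours and 4 minutes after 12:35.
Total minutes: 12 x 60 + 35 + 7 x 60 + 4 = 1179.
1179 mod 720 = 459 minutes = 7:39.
Now compute the angle at 7:39:
Hour hand: 7 x 30 + 39 x 0.5 = 229.5 degrees
Minute hand: 39 x 6 = 234 degrees
Difference: |229.5 - 234| = 4.5 degrees
The angle is 4.5 degrees

Final answer: 4.5 degrees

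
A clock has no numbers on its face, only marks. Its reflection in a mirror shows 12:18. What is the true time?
Reflection across the vertical (12-6) axis maps a hand at angle A degrees to (360 - A) degrees, which sends a reading of T minutes past 12:00 to (720 - T) minutes past 12:00.
Mirror reads 12:18 = 18 minutes past 12:00.
Actual time: (720 - 18) mod 720 = 702 minutes = 11:42.

Final answer: 11:42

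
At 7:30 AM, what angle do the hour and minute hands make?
Hour hand position: 7 x 30 + 30 x 0.5 = 225 degrees
Minute hand position: 30 x 6 = 180 degrees
Difference: |225 - 180| = 45 degrees
The angle between the hands is 45 degrees

Final answer: 45 degrees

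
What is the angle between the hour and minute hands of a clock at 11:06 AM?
Hour hand position: 11 x 30 + 6 x 0.5 = 333 degrees
Minute hand position: 6 x 6 = 36 degrees
Difference: |333 - 36| = 297 degrees
Since 297 > 180, the smaller angle is 360 - 297 = 63 degrees

Final answer: 63 degrees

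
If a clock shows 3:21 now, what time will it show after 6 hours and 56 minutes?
Starting time: 3:21
Adding 56 minutes to 21 minutes: 21 + 56 = 77 minutes = 1 hour and 17 minutes
Adding 6 hours: 3 + 6 + 1 (carry) = 10
Final time: 10:17

Final answer: 10:17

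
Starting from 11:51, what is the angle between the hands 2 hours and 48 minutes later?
First find the time 2 hours and 48 minutes after 11:51.
Total minutes: 11 x 60 + 51 + 2 x 60 + 48 = 879.
879 mod 720 = 159 minutes = 2:39.
Now compute the angle at 2:39:
Hour hand: 2 x 30 + 39 x 0.5 = 79.5 degrees
Minute hand: 39 x 6 = 234 degrees
Difference: |79.5 - 234| = 154.5 degrees
The angle is 154.5 degrees

Final answer: 154.5 degrees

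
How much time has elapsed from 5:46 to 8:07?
From 5:46 to 8:07:
(8 x 60 + 7) - (5 x 60 + 46) = 487 - 346 = 141 minutes
= 2 hours and 21 minutes

Final answer: 2 hours and 21 minutes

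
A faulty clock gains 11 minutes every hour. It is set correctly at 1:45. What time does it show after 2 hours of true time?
For every 60 true minutes, the faulty clock advances 60 + 11 = 71 minutes.
True elapsed: 2 hours = 120 minutes.
Faulty clock advances: 120 x 71/60 = 142 minutes (drift: 22 minutes ahead).
Shown time: 1:45 + 142 minutes = 4:07.

Final answer: 4:07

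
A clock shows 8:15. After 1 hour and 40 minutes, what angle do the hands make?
First find the time 1 hour and 40 minutes after 8:15.
Total minutes: 8 x 60 + 15 + 1 x 60 + 40 = 595.
595 mod 720 = 595 minutes = 9:55.
Now compute the angle at 9:55:
Hour hand: 9 x 30 + 55 x 0.5 = 297.5 degrees
Minute hand: 55 x 6 = 330 degrees
Difference: |297.5 - 330| = 32.5 degrees
The angle is 32.5 degrees

Final answer: 32.5 degrees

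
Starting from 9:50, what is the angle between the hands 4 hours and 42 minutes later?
First find the time 4 hours and 42 minutes after 9:50.
Total minutes: 9 x 60 + 50 + 4 x 60 + 42 = 872.
872 mod 720 = 152 minutes = 2:32.
Now compute the angle at 2:32:
Hour hand: 2 x 30 + 32 x 0.5 = 76 degrees
Minute hand: 32 x 6 = 192 degrees
Difference: |76 - 192| = 116 degrees
The angle is 116 degrees

Final answer: 116 degrees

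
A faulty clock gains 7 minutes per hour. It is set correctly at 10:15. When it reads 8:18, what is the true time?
For every 60 true minutes, the faulty clock advances 67 minutes, so 1 faulty-clock minute corresponds to 60/67 true minutes.
From 10:15 to 8:18 on the faulty dial is 603 minutes.
True elapsed: 603 x 60/67 = 540 minutes = 9 hours.
True time: 10:15 + 9 hours = 7:15.

Final answer: 7:15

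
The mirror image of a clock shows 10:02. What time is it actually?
Reflection across the vertical (12-6) axis maps a hand at angle A degrees to (360 - A) degrees, which sends a reading of T minutes past 12:00 to (720 - T) minutes past 12:00.
Mirror reads 10:02 = 602 minutes past 12:00.
Actual time: (720 - 602) mod 720 = 118 minutes = 1:58.

Final answer: 1:58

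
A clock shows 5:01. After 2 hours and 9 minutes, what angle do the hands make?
First find the time 2 hours and 9 minutes after 5:01.
Total minutes: 5 x 60 + 1 + 2 x 60 + 9 = 430.
430 mod 720 = 430 minutes = 7:10.
Now compute the angle at 7:10:
Hour hand: 7 x 30 + 10 x 0.5 = 215 degrees
Minute hand: 10 x 6 = 60 degrees
Difference: |215 - 60| = 155 degrees
The angle is 155 degrees

Final answer: 155 degrees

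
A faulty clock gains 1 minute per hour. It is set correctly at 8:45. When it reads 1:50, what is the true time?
For every 60 true minutes, the faulty clock advances 61 minutes, so 1 faulty-clock minute corresponds to 60/61 true minutes.
From 8:45 to 1:50 on the faulty dial is 305 minutes.
True elapsed: 305 x 60/61 = 300 minutes = 5 hours.
True time: 8:45 + 5 hours = 1:45.

Final answer: 1:45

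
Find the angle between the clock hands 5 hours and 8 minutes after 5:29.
First find the time 5 hours and 8 minutes after 5:29.
Total minutes: 5 x 60 + 29 + 5 x 60 + 8 = 637.
637 mod 720 = 637 minutes = 10:37.
Now compute the angle at 10:37:
Hour hand: 10 x 30 + 37 x 0.5 = 318.5 degrees
Minute hand: 37 x 6 = 222 degrees
Difference: |318.5 - 222| = 96.5 degrees
The angle is 96.5 degrees

Final answer: 96.5 degrees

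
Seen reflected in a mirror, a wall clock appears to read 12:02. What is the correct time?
Reflection across the vertical (12-6) axis maps a hand at angle A degrees to (360 - A) degrees, which sends a reading of T minutes past 12:00 to (720 - T) minutes past 12:00.
Mirror reads 12:02 = 2 minutes past 12:00.
Actual time: (720 - 2) mod 720 = 718 minutes = 11:58.

Final answer: 11:58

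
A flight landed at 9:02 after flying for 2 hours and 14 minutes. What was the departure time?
Starting time: 9:02 = 542 total minutes past 12:00
Subtracting: 2 hours and 14 minutes = 134 minutes
542 - 134 = 408 minutes
= 6 hours and 48 minutes past 12:00 = 6:48

Final answer: 6:48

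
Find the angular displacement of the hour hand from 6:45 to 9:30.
The hour hand moves 0.5 degrees per minute.
Time elapsed: 9:30 - 6:45 = 165 minutes
Angular displacement: 165 x 0.5 = 82.5 degrees

Final answer: 82.5 degrees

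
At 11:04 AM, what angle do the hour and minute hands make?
Hour hand position: 11 x 30 + 4 x 0.5 = 332 degrees
Minute hand position: 4 x 6 = 24 degrees
Difference: |332 - 24| = 308 degrees
Since 308 > 180, the smaller angle is 360 - 308 = 52 degrees

Final answer: 52 degrees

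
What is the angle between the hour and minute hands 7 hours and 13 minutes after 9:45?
First find the time 7 hours and 13 minutes after 9:45.
Total minutes: 9 x 60 + 45 + 7 x 60 + 13 = 1018.
1018 mod 720 = 298 minutes = 4:58.
Now compute the angle at 4:58:
Hour hand: 4 x 30 + 58 x 0.5 = 149 degrees
Minute hand: 58 x 6 = 348 degrees
Difference: |149 - 348| = 199 degrees
Smaller angle: 360 - 199 = 161 degrees

Final answer: 161 degrees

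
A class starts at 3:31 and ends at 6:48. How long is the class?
From 3:31 to 6:48:
(6 x 60 + 48) - (3 x 60 + 31) = 408 - 211 = 197 minutes
= 3 hours and 17 minutes

Final answer: 3 hours and 17 minutes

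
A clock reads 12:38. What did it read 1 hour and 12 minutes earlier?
Starting time: 12:38 = 38 total minutes past 12:00
Subtracting: 1 hour and 12 minutes = 72 minutes
38 - 72 = -34 (negative, add 12 hours = 720) = 686 minutes
= 11 hours and 26 minutes past 12:00 = 11:26

Final answer: 11:26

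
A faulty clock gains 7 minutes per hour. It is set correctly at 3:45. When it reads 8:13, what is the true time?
For every 60 true minutes, the faulty clock advances 67 minutes, so 1 faulty-clock minute corresponds to 60/67 true minutes.
From 3:45 to 8:13 on the faulty dial is 268 minutes.
True elapsed: 268 x 60/67 = 240 minutes = 4 hours.
True time: 3:45 + 4 hours = 7:45.

Final answer: 7:45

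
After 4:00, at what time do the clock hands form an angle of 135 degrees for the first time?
At t minutes past 4:00, the hour hand is at 30 x 4 + 0.5t degrees and the minute hand is at 6t degrees.
The smaller angle between them is 135 degrees when |30H - 5.5t| = 135 or |30H - 5.5t| = 225.
With H = 4, solve 30 x 4 - 5.5t = +/- target for each target:
  t = (30 x 4 - 135) / 5.5 = -2.73 (outside (0, 60))
  t = (30 x 4 + 135) / 5.5 = 46.36
  t = (30 x 4 - 225) / 5.5 = -19.09 (outside (0, 60))
  t = (30 x 4 + 225) / 5.5 = 62.73 (outside (0, 60))
Valid solutions in (0, 60): {46.36} minutes.
The first occurrence is t = 46.36 minutes.
The hands form a 135-degree angle at 46.36 minutes past 4:00.

Final answer: 46.36 minutes past 4:00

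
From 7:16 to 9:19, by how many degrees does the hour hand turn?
The hour hand moves 0.5 degrees per minute.
Time elapsed: 9:19 - 7:16 = 123 minutes
Angular displacement: 123 x 0.5 = 61.5 degrees

Final answer: 61.5 degrees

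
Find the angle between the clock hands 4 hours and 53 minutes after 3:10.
First find the time 4 hours and 53 minutes after 3:10.
Total minutes: 3 x 60 + 10 + 4 x 60 + 53 = 483.
483 mod 720 = 483 minutes = 8:03.
Now compute the angle at 8:03:
Hour hand: 8 x 30 + 3 x 0.5 = 241.5 degrees
Minute hand: 3 x 6 = 18 degrees
Difference: |241.5 - 18| = 223.5 degrees
Smaller angle: 360 - 223.5 = 136.5 degrees

Final answer: 136.5 degrees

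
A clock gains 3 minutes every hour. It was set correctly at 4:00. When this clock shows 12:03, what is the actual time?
For every 60 true minutes, the faulty clock advances 63 minutes, so 1 faulty-clock minute corresponds to 60/63 true minutes.
From 4:00 to 12:03 on the faulty dial is 483 minutes.
True elapsed: 483 x 60/63 = 460 minutes = 7 hours and 40 minutes.
True time: 4:00 + 7 hours and 40 minutes = 11:40.

Final answer: 11:40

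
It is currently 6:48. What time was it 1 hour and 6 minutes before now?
Starting time: 6:48 = 408 total minutes past 12:00
Subtracting: 1 hour and 6 minutes = 66 minutes
408 - 66 = 342 minutes
= 5 hours and 42 minutes past 12:00 = 5:42

Final answer: 5:42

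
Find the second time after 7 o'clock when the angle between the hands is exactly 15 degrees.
At t minutes past 7:00, the hour hand is at 30 x 7 + 0.5t degrees and the minute hand is at 6t degrees.
The smaller angle between them is 15 degrees when |30H - 5.5t| = 15 or |30H - 5.5t| = 345.
With H = 7, solve 30 x 7 - 5.5t = +/- target for each target:
  t = (30 x 7 - 15) / 5.5 = 35.45
  t = (30 x 7 + 15) / 5.5 = 40.91
  t = (30 x 7 - 345) / 5.5 = -24.55 (outside (0, 60))
  t = (30 x 7 + 345) / 5.5 = 100.91 (outside (0, 60))
Valid solutions in (0, 60): {35.45, 40.91} minutes.
The second occurrence is t = 40.91 minutes.
The hands form a 15-degree angle at 40.91 minutes past 7:00.

Final answer: 40.91 minutes past 7:00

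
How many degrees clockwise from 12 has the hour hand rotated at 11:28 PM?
The hour hand moves 30 degrees per hour and 0.5 degrees per minute.
At 11:28: (11) x 30 + 28 x 0.5 = 330 + 14 = 344 degrees

Final answer: 344 degrees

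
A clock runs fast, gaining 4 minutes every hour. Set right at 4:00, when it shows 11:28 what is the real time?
For every 60 true minutes, the faulty clock advances 64 minutes, so 1 faulty-clock minute corresponds to 60/64 true minutes.
From 4:00 to 11:28 on the faulty dial is 448 minutes.
True elapsed: 448 x 60/64 = 420 minutes = 7 hours.
True time: 4:00 + 7 hours = 11:00.

Final answer: 11:00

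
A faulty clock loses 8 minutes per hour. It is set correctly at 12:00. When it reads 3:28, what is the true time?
For every 60 true minutes, the faulty clock advances 52 minutes, so 1 faulty-clock minute corresponds to 60/52 true minutes.
From 12:00 to 3:28 on the faulty dial is 208 minutes.
True elapsed: 208 x 60/52 = 240 minutes = 4 hours.
True time: 12:00 + 4 hours = 4:00.

Final answer: 4:00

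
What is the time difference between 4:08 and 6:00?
From 4:08 to 6:00:
(6 x 60 + 0) - (4 x 60 + 8) = 360 - 248 = 112 minutes
= 1 hour and 52 minutes

Final answer: 1 hour and 52 minutes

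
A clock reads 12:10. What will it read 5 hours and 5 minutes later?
Starting time: 12:10
Adding 5 minutes to 10 minutes: 10 + 5 = 15 minutes
Adding 5 hours: 12 + 5 = 17 - 12 = 5
Final time: 5:15

Final answer: 5:15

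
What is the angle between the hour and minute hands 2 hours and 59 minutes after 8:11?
First find the time 2 hours and 59 minutes after 8:11.
Total minutes: 8 x 60 + 11 + 2 x 60 + 59 = 670.
670 mod 720 = 670 minutes = 11:10.
Now compute the angle at 11:10:
Hour hand: 11 x 30 + 10 x 0.5 = 335 degrees
Minute hand: 10 x 6 = 60 degrees
Difference: |335 - 60| = 275 degrees
Smaller angle: 360 - 275 = 85 degrees

Final answer: 85 degrees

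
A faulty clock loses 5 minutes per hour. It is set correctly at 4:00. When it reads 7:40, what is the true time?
For every 60 true minutes, the faulty clock advances 55 minutes, so 1 faulty-clock minute corresponds to 60/55 true minutes.
From 4:00 to 7:40 on the faulty dial is 220 minutes.
True elapsed: 220 x 60/55 = 240 minutes = 4 hours.
True time: 4:00 + 4 hours = 8:00.

Final answer: 8:00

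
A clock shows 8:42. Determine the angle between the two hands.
Hour hand position: 8 x 30 + 42 x 0.5 = 261 degrees
Minute hand position: 42 x 6 = 252 degrees
Difference: |261 - 252| = 9 degrees
The angle between the hands is 9 degrees

Final answer: 9 degrees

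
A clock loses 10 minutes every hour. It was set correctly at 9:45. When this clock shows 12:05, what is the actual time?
For every 60 true minutes, the faulty clock advances 50 minutes, so 1 faulty-clock minute corresponds to 60/50 true minutes.
From 9:45 to 12:05 on the faulty dial is 140 minutes.
True elapsed: 140 x 60/50 = 168 minutes = 2 hours and 48 minutes.
True time: 9:45 + 2 hours and 48 minutes = 12:33.

Final answer: 12:33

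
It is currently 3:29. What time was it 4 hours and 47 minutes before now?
Starting time: 3:29 = 209 total minutes past 12:00
Subtracting: 4 hours and 47 minutes = 287 minutes
209 - 287 = -78 (negative, add 12 hours = 720) = 642 minutes
= 10 hours and 42 minutes past 12:00 = 10:42

Final answer: 10:42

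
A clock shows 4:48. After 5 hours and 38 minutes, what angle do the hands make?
First find the time 5 hours and 38 minutes after 4:48.
Total minutes: 4 x 60 + 48 + 5 x 60 + 38 = 626.
626 mod 720 = 626 minutes = 10:26.
Now compute the angle at 10:26:
Hour hand: 10 x 30 + 26 x 0.5 = 313 degrees
Minute hand: 26 x 6 = 156 degrees
Difference: |313 - 156| = 157 degrees
The angle is 157 degrees

Final answer: 157 degrees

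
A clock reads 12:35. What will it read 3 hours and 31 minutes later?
Starting time: 12:35
Adding 31 minutes to 35 minutes: 35 + 31 = 66 minutes = 1 hour and 6 minutes
Adding 3 hours: 12 + 3 + 1 (carry) = 16 - 12 = 4
Final time: 4:06

Final answer: 4:06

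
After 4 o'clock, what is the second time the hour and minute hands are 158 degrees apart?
At t minutes past 4:00, the hour hand is at 30 x 4 + 0.5t degrees and the minute hand is at 6t degrees.
The smaller angle between them is 158 degrees when |30H - 5.5t| = 158 or |30H - 5.5t| = 202.
With H = 4, solve 30 x 4 - 5.5t = +/- target for each target:
  t = (30 x 4 - 158) / 5.5 = -6.91 (outside (0, 60))
  t = (30 x 4 + 158) / 5.5 = 50.55
  t = (30 x 4 - 202) / 5.5 = -14.91 (outside (0, 60))
  t = (30 x 4 + 202) / 5.5 = 58.55
Valid solutions in (0, 60): {50.55, 58.55} minutes.
The second occurrence is t = 58.55 minutes.
The hands form a 158-degree angle at 58.55 minutes past 4:00.

Final answer: 58.55 minutes past 4:00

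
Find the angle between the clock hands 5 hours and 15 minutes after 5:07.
First find the time 5 hours and 15 minutes after 5:07.
Total minutes: 5 x 60 + 7 + 5 x 60 + 15 = 622.
622 mod 720 = 622 minutes = 10:22.
Now compute the angle at 10:22:
Hour hand: 10 x 30 + 22 x 0.5 = 311 degrees
Minute hand: 22 x 6 = 132 degrees
Difference: |311 - 132| = 179 degrees
The angle is 179 degrees

Final answer: 179 degrees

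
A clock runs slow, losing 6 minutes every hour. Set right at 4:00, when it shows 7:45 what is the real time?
For every 60 true minutes, the faulty clock advances 54 minutes, so 1 faulty-clock minute corresponds to 60/54 true minutes.
From 4:00 to 7:45 on the faulty dial is 225 minutes.
True elapsed: 225 x 60/54 = 250 minutes = 4 hours and 10 minutes.
True time: 4:00 + 4 hours and 10 minutes = 8:10.

Final answer: 8:10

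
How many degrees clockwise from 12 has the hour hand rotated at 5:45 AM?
The hour hand moves 30 degrees per hour and 0.5 degrees per minute.
At 5:45: (5) x 30 + 45 x 0.5 = 150 + 22.5 = 172.5 degrees

Final answer: 172.5 degrees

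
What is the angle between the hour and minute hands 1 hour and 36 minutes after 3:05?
First find the time 1 hour and 36 minutes after 3:05.
Total minutes: 3 x 60 + 5 + 1 x 60 + 36 = 281.
281 mod 720 = 281 minutes = 4:41.
Now compute the angle at 4:41:
Hour hand: 4 x 30 + 41 x 0.5 = 140.5 degrees
Minute hand: 41 x 6 = 246 degrees
Difference: |140.5 - 246| = 105.5 degrees
The angle is 105.5 degrees

Final answer: 105.5 degrees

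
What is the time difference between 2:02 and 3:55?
From 2:02 to 3:55:
(3 x 60 + 55) - (2 x 60 + 2) = 235 - 122 = 113 minutes
= 1 hour and 53 minutes

Final answer: 1 hour and 53 minutes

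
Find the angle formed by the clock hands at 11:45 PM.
Hour hand position: 11 x 30 + 45 x 0.5 = 352.5 degrees
Minute hand position: 45 x 6 = 270 degrees
Difference: |352.5 - 270| = 82.5 degrees
The angle between the hands is 82.5 degrees

Final answer: 82.5 degrees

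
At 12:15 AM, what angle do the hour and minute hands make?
Hour hand position: 0 x 30 + 15 x 0.5 = 7.5 degrees
Minute hand position: 15 x 6 = 90 degrees
Difference: |7.5 - 90| = 82.5 degrees
The angle between the hands is 82.5 degrees

Final answer: 82.5 degrees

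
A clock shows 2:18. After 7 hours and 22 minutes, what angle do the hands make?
First find the time 7 hours and 22 minutes after 2:18.
Total minutes: 2 x 60 + 18 + 7 x 60 + 22 = 580.
580 mod 720 = 580 minutes = 9:40.
Now compute the angle at 9:40:
Hour hand: 9 x 30 + 40 x 0.5 = 290 degrees
Minute hand: 40 x 6 = 240 degrees
Difference: |290 - 240| = 50 degrees
The angle is 50 degrees

Final answer: 50 degrees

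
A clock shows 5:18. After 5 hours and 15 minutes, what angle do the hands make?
First find the time 5 hours and 15 minutes after 5:18.
Total minutes: 5 x 60 + 18 + 5 x 60 + 15 = 633.
633 mod 720 = 633 minutes = 10:33.
Now compute the angle at 10:33:
Hour hand: 10 x 30 + 33 x 0.5 = 316.5 degrees
Minute hand: 33 x 6 = 198 degrees
Difference: |316.5 - 198| = 118.5 degrees
The angle is 118.5 degrees

Final answer: 118.5 degrees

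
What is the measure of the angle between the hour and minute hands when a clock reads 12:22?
Hour hand position: 0 x 30 + 22 x 0.5 = 11 degrees
Minute hand position: 22 x 6 = 132 degrees
Difference: |11 - 132| = 121 degrees
The angle between the hands is 121 degrees

Final answer: 121 degrees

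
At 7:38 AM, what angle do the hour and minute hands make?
Hour hand position: 7 x 30 + 38 x 0.5 = 229 degrees
Minute hand position: 38 x 6 = 228 degrees
Difference: |229 - 228| = 1 degrees
The angle between the hands is 1 degrees

Final answer: 1 degrees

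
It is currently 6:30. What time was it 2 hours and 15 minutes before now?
Starting time: 6:30 = 390 total minutes past 12:00
Subtracting: 2 hours and 15 minutes = 135 minutes
390 - 135 = 255 minutes
= 4 hours and 15 minutes past 12:00 = 4:15

Final answer: 4:15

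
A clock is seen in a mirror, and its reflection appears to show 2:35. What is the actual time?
Reflection across the vertical (12-6) axis maps a hand at angle A degrees to (360 - A) degrees, which sends a reading of T minutes past 12:00 to (720 - T) minutes past 12:00.
Mirror reads 2:35 = 155 minutes past 12:00.
Actual time: (720 - 155) mod 720 = 565 minutes = 9:25.

Final answer: 9:25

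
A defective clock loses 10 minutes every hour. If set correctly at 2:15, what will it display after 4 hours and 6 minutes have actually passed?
For every 60 true minutes, the faulty clock advances 60 - 10 = 50 minutes.
True elapsed: 4 hours and 6 minutes = 246 minutes.
Faulty clock advances: 246 x 50/60 = 205 minutes (drift: 41 minutes behind).
Shown time: 2:15 + 205 minutes = 5:40.

Final answer: 5:40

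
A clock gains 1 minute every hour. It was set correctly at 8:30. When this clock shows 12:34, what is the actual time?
For every 60 true minutes, the faulty clock advances 61 minutes, so 1 faulty-clock minute corresponds to 60/61 true minutes.
From 8:30 to 12:34 on the faulty dial is 244 minutes.
True elapsed: 244 x 60/61 = 240 minutes = 4 hours.
True time: 8:30 + 4 hours = 12:30.

Final answer: 12:30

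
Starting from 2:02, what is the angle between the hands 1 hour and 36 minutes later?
First find the time 1 hour and 36 minutes after 2:02.
Total minutes: 2 x 60 + 2 + 1 x 60 + 36 = 218.
218 mod 720 = 218 minutes = 3:38.
Now compute the angle at 3:38:
Hour hand: 3 x 30 + 38 x 0.5 = 109 degrees
Minute hand: 38 x 6 = 228 degrees
Difference: |109 - 228| = 119 degrees
The angle is 119 degrees

Final answer: 119 degrees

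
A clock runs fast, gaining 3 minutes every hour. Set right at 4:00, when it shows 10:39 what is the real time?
For every 60 true minutes, the faulty clock advances 63 minutes, so 1 faulty-clock minute corresponds to 60/63 true minutes.
From 4:00 to 10:39 on the faulty dial is 399 minutes.
True elapsed: 399 x 60/63 = 380 minutes = 6 hours and 20 minutes.
True time: 4:00 + 6 hours and 20 minutes = 10:20.

Final answer: 10:20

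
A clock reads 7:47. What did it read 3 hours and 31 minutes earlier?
Starting time: 7:47 = 467 total minutes past 12:00
Subtracting: 3 hours and 31 minutes = 211 minutes
467 - 211 = 256 minutes
= 4 hours and 16 minutes past 12:00 = 4:16

Final answer: 4:16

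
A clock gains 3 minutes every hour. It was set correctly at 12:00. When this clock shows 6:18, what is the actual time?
For every 60 true minutes, the faulty clock advances 63 minutes, so 1 faulty-clock minute corresponds to 60/63 true minutes.
From 12:00 to 6:18 on the faulty dial is 378 minutes.
True elapsed: 378 x 60/63 = 360 minutes = 6 hours.
True time: 12:00 + 6 hours = 6:00.

Final answer: 6:00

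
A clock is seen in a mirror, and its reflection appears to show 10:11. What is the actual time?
Reflection across the vertical (12-6) axis maps a hand at angle A degrees to (360 - A) degrees, which sends a reading of T minutes past 12:00 to (720 - T) minutes past 12:00.
Mirror reads 10:11 = 611 minutes past 12:00.
Actual time: (720 - 611) mod 720 = 109 minutes = 1:49.

Final answer: 1:49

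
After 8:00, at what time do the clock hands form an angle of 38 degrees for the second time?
At t minutes past 8:00, the hour hand is at 30 x 8 + 0.5t degrees and the minute hand is at 6t degrees.
The smaller angle between them is 38 degrees when |30H - 5.5t| = 38 or |30H - 5.5t| = 322.
With H = 8, solve 30 x 8 - 5.5t = +/- target for each target:
  t = (30 x 8 - 38) / 5.5 = 36.73
  t = (30 x 8 + 38) / 5.5 = 50.55
  t = (30 x 8 - 322) / 5.5 = -14.91 (outside (0, 60))
  t = (30 x 8 + 322) / 5.5 = 102.18 (outside (0, 60))
Valid solutions in (0, 60): {36.73, 50.55} minutes.
The second occurrence is t = 50.55 minutes.
The hands form a 38-degree angle at 50.55 minutes past 8:00.

Final answer: 50.55 minutes past 8:00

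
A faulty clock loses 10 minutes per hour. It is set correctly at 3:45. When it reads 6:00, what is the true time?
For every 60 true minutes, the faulty clock advances 50 minutes, so 1 faulty-clock minute corresponds to 60/50 true minutes.
From 3:45 to 6:00 on the faulty dial is 135 minutes.
True elapsed: 135 x 60/50 = 162 minutes = 2 hours and 42 minutes.
True time: 3:45 + 2 hours and 42 minutes = 6:27.

Final answer: 6:27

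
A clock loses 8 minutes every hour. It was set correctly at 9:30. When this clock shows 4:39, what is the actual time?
For every 60 true minutes, the faulty clock advances 52 minutes, so 1 faulty-clock minute corresponds to 60/52 true minutes.
From 9:30 to 4:39 on the faulty dial is 429 minutes.
True elapsed: 429 x 60/52 = 495 minutes = 8 hours and 15 minutes.
True time: 9:30 + 8 hours and 15 minutes = 5:45.

Final answer: 5:45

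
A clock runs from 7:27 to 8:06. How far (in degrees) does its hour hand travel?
The hour hand moves 0.5 degrees per minute.
Time elapsed: 8:06 - 7:27 = 39 minutes
Angular displacement: 39 x 0.5 = 19.5 degrees

Final answer: 19.5 degrees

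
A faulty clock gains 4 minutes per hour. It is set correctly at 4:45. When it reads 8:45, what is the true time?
For every 60 true minutes, the faulty clock advances 64 minutes, so 1 faulty-clock minute corresponds to 60/64 true minutes.
From 4:45 to 8:45 on the faulty dial is 240 minutes.
True elapsed: 240 x 60/64 = 225 minutes = 3 hours and 45 minutes.
True time: 4:45 + 3 hours and 45 minutes = 8:30.

Final answer: 8:30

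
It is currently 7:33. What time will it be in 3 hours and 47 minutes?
Starting time: 7:33
Adding 47 minutes to 33 minutes: 33 + 47 = 80 minutes = 1 hour and 20 minutes
Adding 3 hours: 7 + 3 + 1 (carry) = 11
Final time: 11:20

Final answer: 11:20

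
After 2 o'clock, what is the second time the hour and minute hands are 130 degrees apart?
At t minutes past 2:00, the hour hand is at 30 x 2 + 0.5t degrees and the minute hand is at 6t degrees.
The smaller angle between them is 130 degrees when |30H - 5.5t| = 130 or |30H - 5.5t| = 230.
With H = 2, solve 30 x 2 - 5.5t = +/- target for each target:
  t = (30 x 2 - 130) / 5.5 = -12.73 (outside (0, 60))
  t = (30 x 2 + 130) / 5.5 = 34.55
  t = (30 x 2 - 230) / 5.5 = -30.91 (outside (0, 60))
  t = (30 x 2 + 230) / 5.5 = 52.73
Valid solutions in (0, 60): {34.55, 52.73} minutes.
The second occurrence is t = 52.73 minutes.
The hands form a 130-degree angle at 52.73 minutes past 2:00.

Final answer: 52.73 minutes past 2:00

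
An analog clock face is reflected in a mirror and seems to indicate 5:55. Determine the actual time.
Reflection across the vertical (12-6) axis maps a hand at angle A degrees to (360 - A) degrees, which sends a reading of T minutes past 12:00 to (720 - T) minutes past 12:00.
Mirror reads 5:55 = 355 minutes past 12:00.
Actual time: (720 - 355) mod 720 = 365 minutes = 6:05.

Final answer: 6:05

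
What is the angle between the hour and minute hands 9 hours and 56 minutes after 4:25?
First find the time 9 hours and 56 minutes after 4:25.
Total minutes: 4 x 60 + 25 + 9 x 60 + 56 = 861.
861 mod 720 = 141 minutes = 2:21.
Now compute the angle at 2:21:
Hour hand: 2 x 30 + 21 x 0.5 = 70.5 degrees
Minute hand: 21 x 6 = 126 degrees
Difference: |70.5 - 126| = 55.5 degrees
The angle is 55.5 degrees

Final answer: 55.5 degrees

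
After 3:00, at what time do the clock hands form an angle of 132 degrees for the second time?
At t minutes past 3:00, the hour hand is at 30 x 3 + 0.5t degrees and the minute hand is at 6t degrees.
The smaller angle between them is 132 degrees when |30H - 5.5t| = 132 or |30H - 5.5t| = 228.
With H = 3, solve 30 x 3 - 5.5t = +/- target for each target:
  t = (30 x 3 - 132) / 5.5 = -7.64 (outside (0, 60))
  t = (30 x 3 + 132) / 5.5 = 40.36
  t = (30 x 3 - 228) / 5.5 = -25.09 (outside (0, 60))
  t = (30 x 3 + 228) / 5.5 = 57.82
Valid solutions in (0, 60): {40.36, 57.82} minutes.
The second occurrence is t = 57.82 minutes.
The hands form a 132-degree angle at 57.82 minutes past 3:00.

Final answer: 57.82 minutes past 3:00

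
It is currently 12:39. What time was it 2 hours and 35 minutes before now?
Starting time: 12:39 = 39 total minutes past 12:00
Subtracting: 2 hours and 35 minutes = 155 minutes
39 - 155 = -116 (negative, add 12 hours = 720) = 604 minutes
= 10 hours and 4 minutes past 12:00 = 10:04

Final answer: 10:04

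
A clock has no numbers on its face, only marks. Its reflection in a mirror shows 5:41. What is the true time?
Reflection across the vertical (12-6) axis maps a hand at angle A degrees to (360 - A) degrees, which sends a reading of T minutes past 12:00 to (720 - T) minutes past 12:00.
Mirror reads 5:41 = 341 minutes past 12:00.
Actual time: (720 - 341) mod 720 = 379 minutes = 6:19.

Final answer: 6:19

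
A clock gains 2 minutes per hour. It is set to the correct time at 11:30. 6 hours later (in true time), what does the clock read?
For every 60 true minutes, the faulty clock advances 60 + 2 = 62 minutes.
True elapsed: 6 hours = 360 minutes.
Faulty clock advances: 360 x 62/60 = 372 minutes (drift: 12 minutes ahead).
Shown time: 11:30 + 372 minutes = 5:42.

Final answer: 5:42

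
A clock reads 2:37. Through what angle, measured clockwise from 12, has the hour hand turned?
The hour hand moves 30 degrees per hour and 0.5 degrees per minute.
At 2:37: (2) x 30 + 37 x 0.5 = 60 + 18.5 = 78.5 degrees

Final answer: 78.5 degrees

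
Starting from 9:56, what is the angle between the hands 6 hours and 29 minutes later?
First find the time 6 hours and 29 minutes after 9:56.
Total minutes: 9 x 60 + 56 + 6 x 60 + 29 = 985.
985 mod 720 = 265 minutes = 4:25.
Now compute the angle at 4:25:
Hour hand: 4 x 30 + 25 x 0.5 = 132.5 degrees
Minute hand: 25 x 6 = 150 degrees
Difference: |132.5 - 150| = 17.5 degrees
The angle is 17.5 degrees

Final answer: 17.5 degrees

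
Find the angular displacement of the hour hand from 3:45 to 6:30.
The hour hand moves 0.5 degrees per minute.
Time elapsed: 6:30 - 3:45 = 165 minutes
Angular displacement: 165 x 0.5 = 82.5 degrees

Final answer: 82.5 degrees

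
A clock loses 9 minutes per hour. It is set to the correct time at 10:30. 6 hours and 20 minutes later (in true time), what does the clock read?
For every 60 true minutes, the faulty clock advances 60 - 9 = 51 minutes.
True elapsed: 6 hours and 20 minutes = 380 minutes.
Faulty clock advances: 380 x 51/60 = 323 minutes (drift: 57 minutes behind).
Shown time: 10:30 + 323 minutes = 3:53.

Final answer: 3:53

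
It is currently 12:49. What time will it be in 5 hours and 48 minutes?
Starting time: 12:49
Adding 48 minutes to 49 minutes: 49 + 48 = 97 minutes = 1 hour and 37 minutes
Adding 5 hours: 12 + 5 + 1 (carry) = 18 - 12 = 6
Final time: 6:37

Final answer: 6:37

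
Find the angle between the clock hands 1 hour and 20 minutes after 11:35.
First find the time 1 hour and 20 minutes after 11:35.
Total minutes: 11 x 60 + 35 + 1 x 60 + 20 = 775.
775 mod 720 = 55 minutes = 12:55.
Now compute the angle at 12:55:
Hour hand: 0 x 30 + 55 x 0.5 = 27.5 degrees
Minute hand: 55 x 6 = 330 degrees
Difference: |27.5 - 330| = 302.5 degrees
Smaller angle: 360 - 302.5 = 57.5 degrees

Final answer: 57.5 degrees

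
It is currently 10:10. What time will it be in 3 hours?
Starting time: 10:10
Adding 0 minutes to 10 minutes: 10 + 0 = 10 minutes
Adding 3 hours: 10 + 3 = 13 - 12 = 1
Final time: 1:10

Final answer: 1:10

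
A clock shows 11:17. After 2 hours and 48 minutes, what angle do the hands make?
First find the time 2 hours and 48 minutes after 11:17.
Total minutes: 11 x 60 + 17 + 2 x 60 + 48 = 845.
845 mod 720 = 125 minutes = 2:05.
Now compute the angle at 2:05:
Hour hand: 2 x 30 + 5 x 0.5 = 62.5 degrees
Minute hand: 5 x 6 = 30 degrees
Difference: |62.5 - 30| = 32.5 degrees
The angle is 32.5 degrees

Final answer: 32.5 degrees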